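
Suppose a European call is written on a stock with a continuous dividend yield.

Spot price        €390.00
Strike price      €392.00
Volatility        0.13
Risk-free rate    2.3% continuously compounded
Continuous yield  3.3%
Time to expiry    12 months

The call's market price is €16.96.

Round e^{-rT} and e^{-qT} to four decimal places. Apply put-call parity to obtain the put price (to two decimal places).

e^(−qT) = e^(−0.033·1) = 0.9675;  e^(−rT) = e^(−0.023·1) = 0.9773
Put-call parity: C − P = S·e^(−qT) − K·e^(−rT) = 390·0.9675 − 392·0.9773 = 377.3250 − 383.1016 = -5.7766
P = C − (C − P) = 16.96 − (-5.7766) = 22.7366

€22.74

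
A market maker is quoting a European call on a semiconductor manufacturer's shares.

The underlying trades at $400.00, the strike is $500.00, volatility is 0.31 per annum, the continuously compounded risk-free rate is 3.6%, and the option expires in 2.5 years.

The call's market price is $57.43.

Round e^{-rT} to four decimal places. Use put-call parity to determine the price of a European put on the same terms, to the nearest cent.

e^(−rT) = e^(−0.036·2.5) = 0.9139
Put-call parity: C − P = S − K·e^(−rT) = 400 − 500·0.9139 = 400 − 456.9500 = -56.9500
P = C − (C − P) = 57.43 − (-56.9500) = 114.3800

$114.38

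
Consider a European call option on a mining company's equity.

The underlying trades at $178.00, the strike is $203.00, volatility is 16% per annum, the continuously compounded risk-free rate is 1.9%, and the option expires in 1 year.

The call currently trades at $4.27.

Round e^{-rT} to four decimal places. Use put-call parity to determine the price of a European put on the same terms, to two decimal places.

e^(−rT) = e^(−0.019·1) = 0.9812
Put-call parity: C − P = S − K·e^(−rT) = 178 − 203·0.9812 = 178 − 199.1836 = -21.1836
P = C − (C − P) = 4.27 − (-21.1836) = 25.4536

$25.45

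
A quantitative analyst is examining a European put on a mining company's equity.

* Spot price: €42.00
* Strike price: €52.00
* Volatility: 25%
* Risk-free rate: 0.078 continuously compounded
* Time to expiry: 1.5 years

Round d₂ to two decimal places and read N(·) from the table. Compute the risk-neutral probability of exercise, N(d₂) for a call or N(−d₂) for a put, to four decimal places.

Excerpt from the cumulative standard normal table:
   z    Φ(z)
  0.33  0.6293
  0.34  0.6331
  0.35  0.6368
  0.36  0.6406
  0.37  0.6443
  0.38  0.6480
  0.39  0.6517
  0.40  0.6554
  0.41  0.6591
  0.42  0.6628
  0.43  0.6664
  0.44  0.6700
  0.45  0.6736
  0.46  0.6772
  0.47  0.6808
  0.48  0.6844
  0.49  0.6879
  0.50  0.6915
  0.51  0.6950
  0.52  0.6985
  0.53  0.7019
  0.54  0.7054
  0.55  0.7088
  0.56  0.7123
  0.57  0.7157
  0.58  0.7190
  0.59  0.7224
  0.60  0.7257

0.6808

σ√T = 0.25 × 1.2247 = 0.3062
d₁ = [ln(42/52) + (0.078 + 0.25²/2)·1.5] / 0.3062 = [-0.2136 + 0.1639] / 0.3062 = -0.1623 ⇒ -0.16
d₂ = d₁ − σ√T = -0.1623 − 0.3062 = -0.4685 ⇒ -0.47
Risk-neutral Pr[S_T < K] = N(−d₂) = N(0.47) = 0.6808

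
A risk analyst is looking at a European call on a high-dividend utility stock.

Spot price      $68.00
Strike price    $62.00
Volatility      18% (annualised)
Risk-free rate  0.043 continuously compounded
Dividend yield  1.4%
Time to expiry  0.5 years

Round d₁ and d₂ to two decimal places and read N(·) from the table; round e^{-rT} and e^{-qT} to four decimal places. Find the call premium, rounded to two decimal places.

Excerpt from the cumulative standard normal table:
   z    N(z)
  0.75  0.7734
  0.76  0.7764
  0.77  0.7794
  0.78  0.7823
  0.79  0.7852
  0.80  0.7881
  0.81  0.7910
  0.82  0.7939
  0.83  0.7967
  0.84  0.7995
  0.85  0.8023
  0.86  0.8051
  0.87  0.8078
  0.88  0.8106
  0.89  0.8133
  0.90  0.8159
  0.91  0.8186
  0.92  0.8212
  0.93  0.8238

σ√T = 0.18·√0.5 = 0.1273
d₁ = [ln(68/62) + (0.043 − 0.014 + 0.18²/2)·0.5] / 0.1273 = [0.0924 + 0.0226] / 0.1273 = 0.9033 ⇒ 0.90
d₂ = d₁ − σ√T = 0.9033 − 0.1273 = 0.7760 ⇒ 0.78
exp(−qT) = exp(−0.014·0.5) = 0.9930;  exp(−rT) = exp(−0.043·0.5) = 0.9787
N(d₁) = N(0.90) = 0.8159;  N(d₂) = N(0.78) = 0.7823
C = 68·0.9930·0.8159 − 62·0.9787·0.7823 = 55.0928 − 47.4695 = 7.6233

$7.62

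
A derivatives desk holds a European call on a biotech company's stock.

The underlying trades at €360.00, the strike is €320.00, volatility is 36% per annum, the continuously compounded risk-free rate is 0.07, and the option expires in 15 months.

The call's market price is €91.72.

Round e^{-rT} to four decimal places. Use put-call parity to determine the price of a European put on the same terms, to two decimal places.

e^(−rT) = e^(−0.07·1.25) = 0.9162
Put-call parity: C − P = S − K·e^(−rT) = 360 − 320·0.9162 = 360 − 293.1840 = 66.8160
P = C − (C − P) = 91.72 − (66.8160) = 24.9040

€24.90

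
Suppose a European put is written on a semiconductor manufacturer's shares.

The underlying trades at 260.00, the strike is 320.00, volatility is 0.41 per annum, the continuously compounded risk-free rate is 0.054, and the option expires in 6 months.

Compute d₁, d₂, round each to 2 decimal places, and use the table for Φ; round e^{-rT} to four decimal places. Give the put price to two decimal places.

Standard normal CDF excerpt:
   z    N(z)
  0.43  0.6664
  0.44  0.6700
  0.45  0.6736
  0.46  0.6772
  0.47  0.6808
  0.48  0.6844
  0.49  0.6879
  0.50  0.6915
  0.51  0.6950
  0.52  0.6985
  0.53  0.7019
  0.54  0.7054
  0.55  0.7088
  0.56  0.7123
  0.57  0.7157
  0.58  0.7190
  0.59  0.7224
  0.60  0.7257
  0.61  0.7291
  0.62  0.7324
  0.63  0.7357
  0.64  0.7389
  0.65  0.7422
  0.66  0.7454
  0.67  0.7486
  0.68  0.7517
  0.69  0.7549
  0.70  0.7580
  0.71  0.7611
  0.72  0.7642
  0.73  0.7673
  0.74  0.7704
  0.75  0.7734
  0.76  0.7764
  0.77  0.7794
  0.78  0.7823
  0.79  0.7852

64.83

σ√T = 0.41 × 0.7071 = 0.2899
ln(S/K) + (r + σ²/2)T = ln(260/320) + (0.054 + 0.41²/2)·0.5 = -0.2076 + 0.0690 = -0.1386
d₁ = -0.1386 / 0.2899 = -0.4781 ⇒ -0.48
d₂ = d₁ − σ√T = -0.4781 − 0.2899 = -0.7680 ⇒ -0.77
e^(−rT) = e^(−0.054·0.5) = 0.9734
N(−d₂) = N(0.77) = 0.7794;  N(−d₁) = N(0.48) = 0.6844
P = 320·0.9734·0.7794 − 260·0.6844 = 242.7737 − 177.9440 = 64.8297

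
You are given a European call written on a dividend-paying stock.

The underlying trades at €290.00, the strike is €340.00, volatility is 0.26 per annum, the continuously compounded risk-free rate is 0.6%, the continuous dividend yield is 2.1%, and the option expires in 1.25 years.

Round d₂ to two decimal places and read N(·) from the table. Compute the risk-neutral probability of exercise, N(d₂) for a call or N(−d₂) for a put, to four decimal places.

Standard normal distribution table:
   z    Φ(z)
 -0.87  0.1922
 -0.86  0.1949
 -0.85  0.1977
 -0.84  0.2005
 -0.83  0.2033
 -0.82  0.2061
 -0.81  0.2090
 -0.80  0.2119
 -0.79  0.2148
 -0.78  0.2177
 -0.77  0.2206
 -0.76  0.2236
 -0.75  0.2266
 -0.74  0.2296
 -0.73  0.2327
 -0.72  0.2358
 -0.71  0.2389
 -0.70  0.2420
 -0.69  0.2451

0.2236

T = 1.25;  σ√T = 0.2907
d₁ = [ln(290/340) + (0.006 − 0.021 + 0.26²/2)·1.25] / 0.2907 = [-0.1591 + 0.0235] / 0.2907 = -0.4664 → -0.47
d₂ = d₁ − σ√T = -0.4664 − 0.2907 = -0.7570 → -0.76
Pr(exercise) under Q = N(d₂) = 0.2236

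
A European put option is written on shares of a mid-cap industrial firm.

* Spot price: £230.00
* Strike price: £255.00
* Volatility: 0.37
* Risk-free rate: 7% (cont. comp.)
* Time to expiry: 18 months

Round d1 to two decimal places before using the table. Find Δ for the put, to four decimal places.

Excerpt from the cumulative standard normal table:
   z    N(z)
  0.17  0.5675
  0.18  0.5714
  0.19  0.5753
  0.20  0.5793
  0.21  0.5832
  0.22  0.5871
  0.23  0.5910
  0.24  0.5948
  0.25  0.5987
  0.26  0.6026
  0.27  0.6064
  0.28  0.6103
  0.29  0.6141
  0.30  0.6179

σ√T = 0.37·√1.5 = 0.4532
d₁ = [ln(230/255) + (0.07 + 0.37²/2)·1.5] / 0.4532 = [-0.1032 + 0.2077] / 0.4532 = 0.2306 ⇒ 0.23
N(d₁) = N(0.23) = 0.5910
Δ_put = N(d₁) − 1 = 0.5910 − 1 = -0.4090

-0.4090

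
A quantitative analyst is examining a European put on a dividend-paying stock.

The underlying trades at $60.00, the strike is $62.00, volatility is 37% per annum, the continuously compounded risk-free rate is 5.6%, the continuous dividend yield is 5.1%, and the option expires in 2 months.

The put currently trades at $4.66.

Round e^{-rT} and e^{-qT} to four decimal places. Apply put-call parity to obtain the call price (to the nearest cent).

e^(−qT) = e^(−0.051·0.1667) = 0.9915;  e^(−rT) = e^(−0.056·0.1667) = 0.9907
Put-call parity: C − P = S·e^(−qT) − K·e^(−rT) = 60·0.9915 − 62·0.9907 = 59.4900 − 61.4234 = -1.9334
C = P + (C − P) = 4.66 + (-1.9334) = 2.7266

$2.73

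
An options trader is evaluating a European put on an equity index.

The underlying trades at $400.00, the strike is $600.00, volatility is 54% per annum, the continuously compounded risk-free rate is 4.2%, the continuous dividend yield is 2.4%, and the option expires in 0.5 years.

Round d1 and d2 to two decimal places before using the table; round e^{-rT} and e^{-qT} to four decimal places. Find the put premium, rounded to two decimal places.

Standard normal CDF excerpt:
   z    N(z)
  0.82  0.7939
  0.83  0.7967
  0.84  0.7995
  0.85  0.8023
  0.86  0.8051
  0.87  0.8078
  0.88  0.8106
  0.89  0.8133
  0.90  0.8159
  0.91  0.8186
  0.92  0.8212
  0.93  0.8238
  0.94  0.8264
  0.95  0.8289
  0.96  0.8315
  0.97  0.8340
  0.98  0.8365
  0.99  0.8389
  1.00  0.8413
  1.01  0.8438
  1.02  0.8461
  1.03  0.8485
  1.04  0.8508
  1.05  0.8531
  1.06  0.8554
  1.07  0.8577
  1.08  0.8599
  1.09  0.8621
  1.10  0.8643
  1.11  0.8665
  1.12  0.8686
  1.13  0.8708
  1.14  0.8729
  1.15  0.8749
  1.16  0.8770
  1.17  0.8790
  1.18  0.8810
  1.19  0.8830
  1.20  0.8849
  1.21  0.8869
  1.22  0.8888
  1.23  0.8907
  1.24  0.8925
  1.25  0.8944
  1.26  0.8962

$206.20

T = 0.5;  σ√T = 0.3818
d₁ = [ln(400/600) + (0.042 − 0.024 + 0.54²/2)·0.5] / 0.3818 = [-0.4055 + 0.0819] / 0.3818 = -0.8474 → -0.85
d₂ = d₁ − σ√T = -0.8474 − 0.3818 = -1.2292 → -1.23
exp(−qT) = exp(−0.024·0.5) = 0.9881;  exp(−rT) = exp(−0.042·0.5) = 0.9792
N(−d₂) = N(1.23) = 0.8907;  N(−d₁) = N(0.85) = 0.8023
P = 600·0.9792·0.8907 − 400·0.9881·0.8023 = 523.3041 − 317.1011 = 206.2030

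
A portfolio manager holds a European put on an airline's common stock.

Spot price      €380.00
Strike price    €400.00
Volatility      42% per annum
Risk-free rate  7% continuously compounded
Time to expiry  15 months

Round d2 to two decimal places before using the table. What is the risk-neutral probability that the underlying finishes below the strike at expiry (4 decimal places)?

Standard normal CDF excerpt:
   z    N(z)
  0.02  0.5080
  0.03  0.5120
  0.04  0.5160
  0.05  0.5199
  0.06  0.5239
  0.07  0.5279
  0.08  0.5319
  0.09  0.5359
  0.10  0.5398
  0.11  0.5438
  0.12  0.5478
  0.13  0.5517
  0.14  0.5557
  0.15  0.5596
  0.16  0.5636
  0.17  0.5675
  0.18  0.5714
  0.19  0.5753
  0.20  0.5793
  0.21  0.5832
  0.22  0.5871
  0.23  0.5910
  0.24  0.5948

σ√T = 0.42·√1.25 = 0.4696
d₁ = [ln(380/400) + (0.07 + ½·0.42²)·1.25] / (σ√T) = (-0.0513 + 0.1978) / 0.4696 = 0.3119 → 0.31
d₂ = 0.3119 − 0.4696 = -0.1577 → -0.16
Pr(exercise) under Q = N(−d₂) = N(0.16) = 0.5636

0.5636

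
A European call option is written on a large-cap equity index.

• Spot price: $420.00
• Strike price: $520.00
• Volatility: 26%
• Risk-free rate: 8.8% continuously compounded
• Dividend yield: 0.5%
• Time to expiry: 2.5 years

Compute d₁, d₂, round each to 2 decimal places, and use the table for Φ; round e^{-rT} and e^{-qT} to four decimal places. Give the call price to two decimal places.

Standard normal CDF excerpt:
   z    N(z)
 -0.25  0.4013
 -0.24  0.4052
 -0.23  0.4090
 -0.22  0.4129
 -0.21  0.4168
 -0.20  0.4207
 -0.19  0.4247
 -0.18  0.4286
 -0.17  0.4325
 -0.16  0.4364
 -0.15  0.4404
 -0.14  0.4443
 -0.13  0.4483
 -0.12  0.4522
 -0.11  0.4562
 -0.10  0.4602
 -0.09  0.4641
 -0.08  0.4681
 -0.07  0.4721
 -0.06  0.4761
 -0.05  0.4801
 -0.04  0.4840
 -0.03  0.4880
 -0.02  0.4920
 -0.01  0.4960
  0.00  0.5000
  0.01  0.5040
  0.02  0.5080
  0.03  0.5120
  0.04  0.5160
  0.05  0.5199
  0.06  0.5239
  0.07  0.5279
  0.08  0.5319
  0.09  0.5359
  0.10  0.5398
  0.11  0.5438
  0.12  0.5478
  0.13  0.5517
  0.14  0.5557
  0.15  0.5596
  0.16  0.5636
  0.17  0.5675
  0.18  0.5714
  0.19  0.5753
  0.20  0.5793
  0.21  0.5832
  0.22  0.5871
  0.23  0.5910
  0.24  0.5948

σ√T = 0.26 × 1.5811 = 0.4111
d₁ = [ln(420/520) + (0.088 − 0.005 + 0.26²/2)·2.5] / 0.4111 = [-0.2136 + 0.2920] / 0.4111 = 0.1908 which rounds to 0.19
d₂ = d₁ − σ√T = 0.1908 − 0.4111 = -0.2203 which rounds to -0.22
exp(−qT) = exp(−0.005·2.5) = 0.9876;  exp(−rT) = exp(−0.088·2.5) = 0.8025
C = 420·0.9876·N(0.19) − 520·0.8025·N(-0.22) = 420·0.9876·0.5753 − 520·0.8025·0.4129 = 238.6298 − 172.3032 = 66.3267

$66.33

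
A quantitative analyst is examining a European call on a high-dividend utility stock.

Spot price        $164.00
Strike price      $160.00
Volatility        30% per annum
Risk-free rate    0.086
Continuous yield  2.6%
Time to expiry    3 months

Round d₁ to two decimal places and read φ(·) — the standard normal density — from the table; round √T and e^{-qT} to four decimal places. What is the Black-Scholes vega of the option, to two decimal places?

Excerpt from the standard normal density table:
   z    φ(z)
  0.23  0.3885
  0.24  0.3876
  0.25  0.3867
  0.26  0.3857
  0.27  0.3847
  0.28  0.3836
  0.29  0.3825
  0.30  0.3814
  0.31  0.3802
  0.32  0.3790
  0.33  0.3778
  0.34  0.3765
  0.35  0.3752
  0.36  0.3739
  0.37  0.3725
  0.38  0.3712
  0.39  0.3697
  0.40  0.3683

30.67

σ√T = 0.3·√0.25 = 0.1500
d₁ = [ln(164/160) + (0.086 − 0.026 + 0.3²/2)·0.25] / 0.1500 = [0.0247 + 0.0262] / 0.1500 = 0.3396 ⇒ 0.34
√T = √0.25 = 0.5000
φ(d₁) = φ(0.34) = 0.3765
e^(−qT) = e^(−0.026·0.25) = 0.9935
vega = S·e^(−qT)·φ(d₁)·√T = 164·0.9935·0.3765·0.5000 = 30.6723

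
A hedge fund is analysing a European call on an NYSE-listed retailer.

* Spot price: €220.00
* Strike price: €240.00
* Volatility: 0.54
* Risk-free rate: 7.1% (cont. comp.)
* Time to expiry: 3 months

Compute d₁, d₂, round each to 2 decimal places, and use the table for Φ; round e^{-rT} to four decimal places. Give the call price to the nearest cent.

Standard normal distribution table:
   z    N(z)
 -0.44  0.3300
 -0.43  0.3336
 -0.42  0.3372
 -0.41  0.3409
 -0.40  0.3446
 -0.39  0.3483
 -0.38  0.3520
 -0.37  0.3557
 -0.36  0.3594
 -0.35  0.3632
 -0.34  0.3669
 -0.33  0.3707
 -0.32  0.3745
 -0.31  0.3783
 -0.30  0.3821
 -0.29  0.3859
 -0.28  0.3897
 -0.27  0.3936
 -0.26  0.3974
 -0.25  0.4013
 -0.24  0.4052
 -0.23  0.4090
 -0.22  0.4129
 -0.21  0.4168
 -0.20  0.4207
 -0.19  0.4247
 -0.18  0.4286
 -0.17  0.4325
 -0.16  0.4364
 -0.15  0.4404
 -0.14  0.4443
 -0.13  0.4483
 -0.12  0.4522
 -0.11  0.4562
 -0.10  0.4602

€17.36

σ√T = 0.54·√0.25 = 0.2700
d₁ = [ln(220/240) + (0.071 + 0.54²/2)·0.25] / 0.2700 = [-0.0870 + 0.0542] / 0.2700 = -0.1215 which rounds to -0.12
d₂ = d₁ − σ√T = -0.1215 − 0.2700 = -0.3915 which rounds to -0.39
e^(−rT) = e^(−0.071·0.25) = 0.9824
N(d₁) = N(-0.12) = 0.4522;  N(d₂) = N(-0.39) = 0.3483
C = 220·0.4522 − 240·0.9824·0.3483 = 99.4840 − 82.1208 = 17.3632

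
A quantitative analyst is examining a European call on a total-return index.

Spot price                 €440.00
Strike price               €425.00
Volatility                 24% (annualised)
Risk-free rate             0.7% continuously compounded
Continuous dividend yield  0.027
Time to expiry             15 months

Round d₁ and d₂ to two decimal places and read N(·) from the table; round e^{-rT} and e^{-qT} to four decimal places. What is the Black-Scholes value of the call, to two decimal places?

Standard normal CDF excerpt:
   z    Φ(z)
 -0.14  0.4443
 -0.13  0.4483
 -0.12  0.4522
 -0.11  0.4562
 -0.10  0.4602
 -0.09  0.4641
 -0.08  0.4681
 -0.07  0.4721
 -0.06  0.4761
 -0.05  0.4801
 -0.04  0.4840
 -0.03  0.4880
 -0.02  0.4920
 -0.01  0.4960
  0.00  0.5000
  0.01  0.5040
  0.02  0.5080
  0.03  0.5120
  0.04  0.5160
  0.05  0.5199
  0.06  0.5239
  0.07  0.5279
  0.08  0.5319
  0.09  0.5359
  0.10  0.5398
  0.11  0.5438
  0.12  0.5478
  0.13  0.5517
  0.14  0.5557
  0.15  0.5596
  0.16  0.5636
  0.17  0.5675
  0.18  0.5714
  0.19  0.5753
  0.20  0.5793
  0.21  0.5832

T = 1.25;  σ√T = 0.2683
d₁ = [ln(440/425) + (0.007 − 0.027 + 0.24²/2)·1.25] / 0.2683 = [0.0347 + 0.0110] / 0.2683 = 0.1703 ≈ 0.17
d₂ = d₁ − σ√T = 0.1703 − 0.2683 = -0.0981 ≈ -0.10
exp(−qT) = exp(−0.027·1.25) = 0.9668;  exp(−rT) = exp(−0.007·1.25) = 0.9913
C = 440·0.9668·N(0.17) − 425·0.9913·N(-0.10) = 440·0.9668·0.5675 − 425·0.9913·0.4602 = 241.4100 − 193.8834 = 47.5265

€47.53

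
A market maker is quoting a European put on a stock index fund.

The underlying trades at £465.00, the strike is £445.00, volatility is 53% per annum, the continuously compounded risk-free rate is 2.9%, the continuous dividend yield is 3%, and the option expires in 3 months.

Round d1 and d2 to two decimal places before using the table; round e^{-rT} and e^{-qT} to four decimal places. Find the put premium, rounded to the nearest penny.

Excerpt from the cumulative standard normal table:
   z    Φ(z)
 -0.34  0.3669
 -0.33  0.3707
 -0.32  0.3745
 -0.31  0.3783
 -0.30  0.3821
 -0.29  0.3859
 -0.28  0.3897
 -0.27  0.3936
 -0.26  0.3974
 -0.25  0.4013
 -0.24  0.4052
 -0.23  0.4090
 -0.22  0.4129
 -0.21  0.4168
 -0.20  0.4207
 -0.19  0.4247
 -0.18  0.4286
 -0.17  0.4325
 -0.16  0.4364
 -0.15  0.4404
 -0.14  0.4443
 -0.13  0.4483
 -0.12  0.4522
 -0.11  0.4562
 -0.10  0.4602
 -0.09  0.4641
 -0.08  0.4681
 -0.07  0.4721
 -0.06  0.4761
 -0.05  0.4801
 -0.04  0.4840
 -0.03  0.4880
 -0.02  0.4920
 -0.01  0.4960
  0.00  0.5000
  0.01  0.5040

σ√T = 0.53 × 0.5000 = 0.2650
d₁ = [ln(465/445) + (0.029 − 0.03 + 0.53²/2)·0.25] / 0.2650 = [0.0440 + 0.0349] / 0.2650 = 0.2975 ⇒ 0.30
d₂ = d₁ − σ√T = 0.2975 − 0.2650 = 0.0325 ⇒ 0.03
e^(−qT) = e^(−0.03·0.25) = 0.9925;  e^(−rT) = e^(−0.029·0.25) = 0.9928
N(−d₂) = N(-0.03) = 0.4880;  N(−d₁) = N(-0.30) = 0.3821
P = 445·0.9928·0.4880 − 465·0.9925·0.3821 = 215.5964 − 176.3439 = 39.2525

£39.25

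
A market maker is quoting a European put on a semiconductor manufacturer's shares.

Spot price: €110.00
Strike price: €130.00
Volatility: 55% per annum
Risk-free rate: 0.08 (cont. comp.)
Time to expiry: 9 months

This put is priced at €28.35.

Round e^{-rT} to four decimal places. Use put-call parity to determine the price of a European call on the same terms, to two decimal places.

e^(−rT) = e^(−0.08·0.75) = 0.9418
Put-call parity: C − P = S − K·e^(−rT) = 110 − 130·0.9418 = 110 − 122.4340 = -12.4340
C = P + (C − P) = 28.35 + (-12.4340) = 15.9160

€15.92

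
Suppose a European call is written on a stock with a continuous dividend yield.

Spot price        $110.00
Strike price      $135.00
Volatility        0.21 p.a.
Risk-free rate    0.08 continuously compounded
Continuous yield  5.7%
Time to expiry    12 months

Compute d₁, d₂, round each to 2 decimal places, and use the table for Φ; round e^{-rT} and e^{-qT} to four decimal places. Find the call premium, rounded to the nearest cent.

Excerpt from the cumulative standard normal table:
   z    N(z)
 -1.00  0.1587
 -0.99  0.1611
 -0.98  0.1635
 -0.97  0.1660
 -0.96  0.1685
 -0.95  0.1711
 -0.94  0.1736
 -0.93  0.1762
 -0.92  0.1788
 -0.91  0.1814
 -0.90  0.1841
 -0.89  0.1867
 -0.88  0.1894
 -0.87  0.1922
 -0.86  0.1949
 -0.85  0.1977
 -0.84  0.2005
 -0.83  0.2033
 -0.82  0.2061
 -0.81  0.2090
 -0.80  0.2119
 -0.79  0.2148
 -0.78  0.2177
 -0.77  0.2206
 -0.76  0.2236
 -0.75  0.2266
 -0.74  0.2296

$2.55

σ√T = 0.21·√1 = 0.2100
d₁ = [ln(110/135) + (0.08 − 0.057 + 0.21²/2)·1] / 0.2100 = [-0.2048 + 0.0450] / 0.2100 = -0.7607 which rounds to -0.76
d₂ = d₁ − σ√T = -0.7607 − 0.2100 = -0.9707 which rounds to -0.97
e^(−qT) = e^(−0.057·1) = 0.9446;  e^(−rT) = e^(−0.08·1) = 0.9231
N(d₁) = N(-0.76) = 0.2236;  N(d₂) = N(-0.97) = 0.1660
C = 110·0.9446·0.2236 − 135·0.9231·0.1660 = 23.2334 − 20.6867 = 2.5467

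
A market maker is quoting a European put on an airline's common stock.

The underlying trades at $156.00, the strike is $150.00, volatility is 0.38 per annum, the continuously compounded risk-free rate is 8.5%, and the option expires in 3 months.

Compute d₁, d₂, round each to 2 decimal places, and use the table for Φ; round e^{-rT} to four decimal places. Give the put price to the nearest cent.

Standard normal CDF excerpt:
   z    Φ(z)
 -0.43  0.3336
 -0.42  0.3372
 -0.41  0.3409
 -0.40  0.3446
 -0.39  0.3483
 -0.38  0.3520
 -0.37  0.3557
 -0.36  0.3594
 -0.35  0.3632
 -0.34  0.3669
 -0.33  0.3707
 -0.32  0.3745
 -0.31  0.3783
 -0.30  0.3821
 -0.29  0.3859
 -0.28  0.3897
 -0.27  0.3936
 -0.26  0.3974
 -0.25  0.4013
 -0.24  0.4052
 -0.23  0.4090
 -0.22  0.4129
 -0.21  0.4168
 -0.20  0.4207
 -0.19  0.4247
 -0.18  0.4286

σ√T = 0.38 × 0.5000 = 0.1900
d₁ = [ln(156/150) + (0.085 + 0.38²/2)·0.25] / 0.1900 = [0.0392 + 0.0393] / 0.1900 = 0.4133 which rounds to 0.41
d₂ = d₁ − σ√T = 0.4133 − 0.1900 = 0.2233 which rounds to 0.22
exp(−rT) = exp(−0.085·0.25) = 0.9790
N(−d₂) = N(-0.22) = 0.4129;  N(−d₁) = N(-0.41) = 0.3409
P = 150·0.9790·0.4129 − 156·0.3409 = 60.6344 − 53.1804 = 7.4540

$7.45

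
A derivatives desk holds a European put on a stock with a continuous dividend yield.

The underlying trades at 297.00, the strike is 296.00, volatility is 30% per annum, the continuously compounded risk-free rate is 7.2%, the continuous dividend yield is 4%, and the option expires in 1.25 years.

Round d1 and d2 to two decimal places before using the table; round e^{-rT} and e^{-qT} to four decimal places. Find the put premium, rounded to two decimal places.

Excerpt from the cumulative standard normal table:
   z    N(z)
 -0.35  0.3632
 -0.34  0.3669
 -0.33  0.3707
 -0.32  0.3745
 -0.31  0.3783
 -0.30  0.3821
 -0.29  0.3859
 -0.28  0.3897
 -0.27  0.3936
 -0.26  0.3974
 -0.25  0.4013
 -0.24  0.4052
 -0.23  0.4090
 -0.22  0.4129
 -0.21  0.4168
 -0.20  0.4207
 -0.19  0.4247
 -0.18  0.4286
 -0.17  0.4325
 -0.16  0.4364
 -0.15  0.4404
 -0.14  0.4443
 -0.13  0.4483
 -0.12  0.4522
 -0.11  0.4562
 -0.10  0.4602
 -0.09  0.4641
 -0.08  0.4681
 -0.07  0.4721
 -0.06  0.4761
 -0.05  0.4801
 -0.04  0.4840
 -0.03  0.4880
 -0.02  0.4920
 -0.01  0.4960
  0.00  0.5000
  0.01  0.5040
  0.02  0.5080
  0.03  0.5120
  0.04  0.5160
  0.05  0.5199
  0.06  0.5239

31.64

σ√T = 0.3 × 1.1180 = 0.3354
ln(S/K) + (r − q + σ²/2)T = ln(297/296) + (0.072 − 0.04 + 0.3²/2)·1.25 = 0.0034 + 0.0962 = 0.0996
d₁ = 0.0996 / 0.3354 = 0.2970 which rounds to 0.30
d₂ = d₁ − σ√T = 0.2970 − 0.3354 = -0.0384 which rounds to -0.04
exp(−qT) = exp(−0.04·1.25) = 0.9512;  exp(−rT) = exp(−0.072·1.25) = 0.9139
P = 296·0.9139·N(0.04) − 297·0.9512·N(-0.30) = 296·0.9139·0.5160 − 297·0.9512·0.3821 = 139.5854 − 107.9457 = 31.6397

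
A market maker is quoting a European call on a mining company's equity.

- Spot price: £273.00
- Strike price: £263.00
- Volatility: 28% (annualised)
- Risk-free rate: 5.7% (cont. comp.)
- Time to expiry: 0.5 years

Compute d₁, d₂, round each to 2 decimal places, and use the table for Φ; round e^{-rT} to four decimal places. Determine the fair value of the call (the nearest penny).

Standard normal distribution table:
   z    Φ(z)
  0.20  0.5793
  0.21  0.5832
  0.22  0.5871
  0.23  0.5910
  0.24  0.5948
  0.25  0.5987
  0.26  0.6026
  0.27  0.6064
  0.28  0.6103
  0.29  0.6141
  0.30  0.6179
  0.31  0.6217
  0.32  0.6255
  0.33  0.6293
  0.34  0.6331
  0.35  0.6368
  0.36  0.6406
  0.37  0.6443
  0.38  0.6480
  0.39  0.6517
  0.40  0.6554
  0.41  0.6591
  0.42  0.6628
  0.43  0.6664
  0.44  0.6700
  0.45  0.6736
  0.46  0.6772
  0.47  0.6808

£30.86

T = 0.5;  σ√T = 0.1980
d₁ = [ln(273/263) + (0.057 + ½·0.28²)·0.5] / (σ√T) = (0.0373 + 0.0481) / 0.1980 = 0.4314 ≈ 0.43
d₂ = 0.4314 − 0.1980 = 0.2334 ≈ 0.23
e^(−rT) = e^(−0.057·0.5) = 0.9719
C = 273·N(0.43) − 263·0.9719·N(0.23) = 273·0.6664 − 263·0.9719·0.5910 = 181.9272 − 151.0653 = 30.8619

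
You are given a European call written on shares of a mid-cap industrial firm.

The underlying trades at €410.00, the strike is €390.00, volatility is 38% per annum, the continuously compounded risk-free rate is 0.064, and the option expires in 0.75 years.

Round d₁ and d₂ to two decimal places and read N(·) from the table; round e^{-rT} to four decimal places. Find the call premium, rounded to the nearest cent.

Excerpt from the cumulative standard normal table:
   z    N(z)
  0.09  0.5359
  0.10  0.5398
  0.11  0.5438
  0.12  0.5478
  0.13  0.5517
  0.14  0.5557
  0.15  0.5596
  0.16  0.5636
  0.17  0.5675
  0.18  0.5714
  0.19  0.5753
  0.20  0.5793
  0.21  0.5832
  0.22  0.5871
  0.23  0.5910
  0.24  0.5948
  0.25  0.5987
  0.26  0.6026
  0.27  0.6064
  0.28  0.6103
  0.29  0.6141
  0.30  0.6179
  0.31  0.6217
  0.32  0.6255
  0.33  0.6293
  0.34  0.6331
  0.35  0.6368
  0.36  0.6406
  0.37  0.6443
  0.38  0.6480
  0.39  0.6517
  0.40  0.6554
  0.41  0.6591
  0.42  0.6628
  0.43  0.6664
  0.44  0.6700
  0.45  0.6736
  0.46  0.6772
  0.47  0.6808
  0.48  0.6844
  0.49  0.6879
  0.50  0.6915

€72.58

σ√T = 0.38 × 0.8660 = 0.3291
d₁ = [ln(410/390) + (0.064 + 0.38²/2)·0.75] / 0.3291 = [0.0500 + 0.1021] / 0.3291 = 0.4624 ⇒ 0.46
d₂ = d₁ − σ√T = 0.4624 − 0.3291 = 0.1333 ⇒ 0.13
e^(−rT) = e^(−0.064·0.75) = 0.9531
N(d₁) = N(0.46) = 0.6772;  N(d₂) = N(0.13) = 0.5517
C = 410·0.6772 − 390·0.9531·0.5517 = 277.6520 − 205.0719 = 72.5801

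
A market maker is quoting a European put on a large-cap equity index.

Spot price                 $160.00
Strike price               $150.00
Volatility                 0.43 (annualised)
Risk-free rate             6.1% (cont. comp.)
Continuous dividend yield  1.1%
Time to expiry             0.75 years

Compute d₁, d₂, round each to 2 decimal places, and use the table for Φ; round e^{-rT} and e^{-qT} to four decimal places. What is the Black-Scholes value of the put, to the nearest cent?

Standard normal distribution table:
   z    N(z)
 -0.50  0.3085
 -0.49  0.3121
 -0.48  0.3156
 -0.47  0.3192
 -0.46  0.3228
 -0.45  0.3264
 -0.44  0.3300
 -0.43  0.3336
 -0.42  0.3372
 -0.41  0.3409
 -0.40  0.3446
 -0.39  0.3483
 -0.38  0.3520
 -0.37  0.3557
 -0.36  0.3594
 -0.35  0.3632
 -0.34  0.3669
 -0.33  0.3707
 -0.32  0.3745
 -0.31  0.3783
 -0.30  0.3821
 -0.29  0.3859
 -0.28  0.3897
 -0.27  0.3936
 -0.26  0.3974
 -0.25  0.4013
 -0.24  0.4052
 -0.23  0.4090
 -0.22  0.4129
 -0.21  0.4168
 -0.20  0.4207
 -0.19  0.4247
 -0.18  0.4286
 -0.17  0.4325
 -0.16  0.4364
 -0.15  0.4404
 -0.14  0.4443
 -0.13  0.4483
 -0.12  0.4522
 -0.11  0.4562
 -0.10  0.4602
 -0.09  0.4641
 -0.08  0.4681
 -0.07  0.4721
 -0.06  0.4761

σ√T = 0.43·√0.75 = 0.3724
d₁ = [ln(160/150) + (0.061 − 0.011 + ½·0.43²)·0.75] / (σ√T) = (0.0645 + 0.1068) / 0.3724 = 0.4602 ≈ 0.46
d₂ = 0.4602 − 0.3724 = 0.0878 ≈ 0.09
e^(−qT) = e^(−0.011·0.75) = 0.9918;  e^(−rT) = e^(−0.061·0.75) = 0.9553
N(−d₂) = N(-0.09) = 0.4641;  N(−d₁) = N(-0.46) = 0.3228
P = 150·0.9553·0.4641 − 160·0.9918·0.3228 = 66.5032 − 51.2245 = 15.2787

$15.28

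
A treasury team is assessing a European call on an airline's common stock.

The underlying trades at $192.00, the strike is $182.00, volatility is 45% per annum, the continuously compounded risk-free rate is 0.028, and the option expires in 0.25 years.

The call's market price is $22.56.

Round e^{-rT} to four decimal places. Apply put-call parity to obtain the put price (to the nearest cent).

exp(−rT) = exp(−0.028·0.25) = 0.9930
Put-call parity: C − P = S − K·e^(−rT) = 192 − 182·0.9930 = 192 − 180.7260 = 11.2740
P = C − (C − P) = 22.56 − (11.2740) = 11.2860

$11.29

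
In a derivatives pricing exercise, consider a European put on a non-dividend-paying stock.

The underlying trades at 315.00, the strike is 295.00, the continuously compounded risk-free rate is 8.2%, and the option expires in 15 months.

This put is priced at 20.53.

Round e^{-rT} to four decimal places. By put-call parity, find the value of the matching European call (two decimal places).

e^(−rT) = e^(−0.082·1.25) = 0.9026
Put-call parity: C − P = S − K·e^(−rT) = 315 − 295·0.9026 = 315 − 266.2670 = 48.7330
C = P + (C − P) = 20.53 + (48.7330) = 69.2630

69.26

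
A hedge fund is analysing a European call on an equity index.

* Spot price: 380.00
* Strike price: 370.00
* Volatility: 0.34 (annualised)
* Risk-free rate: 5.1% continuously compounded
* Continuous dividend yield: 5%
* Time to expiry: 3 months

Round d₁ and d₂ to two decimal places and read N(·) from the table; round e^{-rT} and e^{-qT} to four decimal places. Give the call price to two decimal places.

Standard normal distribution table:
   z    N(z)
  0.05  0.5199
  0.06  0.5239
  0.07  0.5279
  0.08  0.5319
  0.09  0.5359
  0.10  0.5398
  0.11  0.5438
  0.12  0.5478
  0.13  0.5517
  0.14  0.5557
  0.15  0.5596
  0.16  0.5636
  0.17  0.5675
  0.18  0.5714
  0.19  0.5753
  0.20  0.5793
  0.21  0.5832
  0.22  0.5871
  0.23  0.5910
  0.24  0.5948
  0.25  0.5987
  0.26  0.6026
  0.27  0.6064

σ√T = 0.34·√0.25 = 0.1700
d₁ = [ln(380/370) + (0.051 − 0.05 + ½·0.34²)·0.25] / (σ√T) = (0.0267 + 0.0147) / 0.1700 = 0.2433 → 0.24
d₂ = 0.2433 − 0.1700 = 0.0733 → 0.07
exp(−qT) = exp(−0.05·0.25) = 0.9876;  exp(−rT) = exp(−0.051·0.25) = 0.9873
C = 380·0.9876·N(0.24) − 370·0.9873·N(0.07) = 380·0.9876·0.5948 − 370·0.9873·0.5279 = 223.2213 − 192.8424 = 30.3789

30.38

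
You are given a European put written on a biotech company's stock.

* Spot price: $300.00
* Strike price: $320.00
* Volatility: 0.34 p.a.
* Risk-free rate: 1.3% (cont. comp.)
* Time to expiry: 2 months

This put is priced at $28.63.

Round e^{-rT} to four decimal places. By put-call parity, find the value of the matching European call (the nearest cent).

e^(−rT) = e^(−0.013·0.1667) = 0.9978
Put-call parity: C − P = S − K·e^(−rT) = 300 − 320·0.9978 = 300 − 319.2960 = -19.2960
C = P + (C − P) = 28.63 + (-19.2960) = 9.3340

$9.33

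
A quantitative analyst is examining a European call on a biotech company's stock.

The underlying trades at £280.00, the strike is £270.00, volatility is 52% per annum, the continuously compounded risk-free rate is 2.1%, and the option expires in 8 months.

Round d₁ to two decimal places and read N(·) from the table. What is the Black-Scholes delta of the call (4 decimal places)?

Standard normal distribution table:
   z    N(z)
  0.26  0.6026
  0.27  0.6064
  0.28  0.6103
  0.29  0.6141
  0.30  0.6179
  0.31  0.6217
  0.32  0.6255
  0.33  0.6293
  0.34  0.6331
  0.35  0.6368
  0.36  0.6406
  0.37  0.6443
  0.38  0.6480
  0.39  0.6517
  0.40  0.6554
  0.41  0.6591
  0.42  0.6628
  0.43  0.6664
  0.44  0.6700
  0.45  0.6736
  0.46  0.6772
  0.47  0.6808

T = 0.6667;  σ√T = 0.4246
ln(S/K) + (r + σ²/2)T = ln(280/270) + (0.021 + 0.52²/2)·0.6667 = 0.0364 + 0.1041 = 0.1405
d₁ = 0.1405 / 0.4246 = 0.3309 → 0.33
N(d₁) = N(0.33) = 0.6293
Δ_call = N(d₁) = 0.6293

0.6293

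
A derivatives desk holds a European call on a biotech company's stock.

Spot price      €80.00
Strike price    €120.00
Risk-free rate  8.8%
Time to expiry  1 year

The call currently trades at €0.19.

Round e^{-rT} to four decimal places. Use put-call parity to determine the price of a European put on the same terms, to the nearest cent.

€30.09

exp(−rT) = exp(−0.088·1) = 0.9158
Put-call parity: C − P = S − K·e^(−rT) = 80 − 120·0.9158 = 80 − 109.8960 = -29.8960
P = C − (C − P) = 0.19 − (-29.8960) = 30.0860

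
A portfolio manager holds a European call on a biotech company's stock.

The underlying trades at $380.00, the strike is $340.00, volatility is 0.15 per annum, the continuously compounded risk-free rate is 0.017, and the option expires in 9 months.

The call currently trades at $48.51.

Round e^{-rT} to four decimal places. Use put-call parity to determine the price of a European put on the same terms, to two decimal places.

e^(−rT) = e^(−0.017·0.75) = 0.9873
Put-call parity: C − P = S − K·e^(−rT) = 380 − 340·0.9873 = 380 − 335.6820 = 44.3180
P = C − (C − P) = 48.51 − (44.3180) = 4.1920

$4.19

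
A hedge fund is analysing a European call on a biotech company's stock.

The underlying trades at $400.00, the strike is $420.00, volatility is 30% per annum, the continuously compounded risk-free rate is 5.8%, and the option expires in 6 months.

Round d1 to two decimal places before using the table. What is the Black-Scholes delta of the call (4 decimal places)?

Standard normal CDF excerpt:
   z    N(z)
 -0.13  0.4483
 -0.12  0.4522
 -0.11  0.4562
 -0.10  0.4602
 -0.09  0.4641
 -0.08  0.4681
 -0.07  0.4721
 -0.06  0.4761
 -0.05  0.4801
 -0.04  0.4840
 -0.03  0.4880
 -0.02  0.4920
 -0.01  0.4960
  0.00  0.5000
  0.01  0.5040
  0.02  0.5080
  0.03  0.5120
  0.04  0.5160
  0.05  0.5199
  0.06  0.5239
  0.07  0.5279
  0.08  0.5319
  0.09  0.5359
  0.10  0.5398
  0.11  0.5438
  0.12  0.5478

σ√T = 0.3 × 0.7071 = 0.2121
d₁ = [ln(400/420) + (0.058 + 0.3²/2)·0.5] / 0.2121 = [-0.0488 + 0.0515] / 0.2121 = 0.0128 ≈ 0.01
N(d₁) = N(0.01) = 0.5040
Δ_call = N(d₁) = 0.5040

0.5040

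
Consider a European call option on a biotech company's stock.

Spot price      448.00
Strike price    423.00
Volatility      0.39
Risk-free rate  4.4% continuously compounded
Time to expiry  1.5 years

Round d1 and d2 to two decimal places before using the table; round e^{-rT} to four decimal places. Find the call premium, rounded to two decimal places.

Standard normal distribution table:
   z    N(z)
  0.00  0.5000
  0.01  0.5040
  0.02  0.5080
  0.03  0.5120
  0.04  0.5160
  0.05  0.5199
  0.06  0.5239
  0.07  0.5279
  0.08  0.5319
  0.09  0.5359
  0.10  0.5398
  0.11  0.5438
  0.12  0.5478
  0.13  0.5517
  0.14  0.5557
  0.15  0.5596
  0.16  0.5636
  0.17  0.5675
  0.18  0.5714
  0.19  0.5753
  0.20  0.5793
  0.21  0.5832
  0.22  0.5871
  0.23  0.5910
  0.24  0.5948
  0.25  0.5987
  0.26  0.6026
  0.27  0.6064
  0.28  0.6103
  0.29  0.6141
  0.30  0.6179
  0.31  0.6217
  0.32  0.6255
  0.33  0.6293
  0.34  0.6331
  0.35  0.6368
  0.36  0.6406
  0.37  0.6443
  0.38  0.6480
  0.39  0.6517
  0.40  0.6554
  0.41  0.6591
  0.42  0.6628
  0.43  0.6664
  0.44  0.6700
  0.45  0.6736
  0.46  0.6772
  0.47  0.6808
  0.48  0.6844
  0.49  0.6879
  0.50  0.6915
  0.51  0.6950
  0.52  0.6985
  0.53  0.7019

108.64

T = 1.5;  σ√T = 0.4777
d₁ = [ln(448/423) + (0.044 + 0.39²/2)·1.5] / 0.4777 = [0.0574 + 0.1801] / 0.4777 = 0.4972 → 0.50
d₂ = d₁ − σ√T = 0.4972 − 0.4777 = 0.0196 → 0.02
e^(−rT) = e^(−0.044·1.5) = 0.9361
C = 448·N(0.50) − 423·0.9361·N(0.02) = 448·0.6915 − 423·0.9361·0.5080 = 309.7920 − 201.1529 = 108.6391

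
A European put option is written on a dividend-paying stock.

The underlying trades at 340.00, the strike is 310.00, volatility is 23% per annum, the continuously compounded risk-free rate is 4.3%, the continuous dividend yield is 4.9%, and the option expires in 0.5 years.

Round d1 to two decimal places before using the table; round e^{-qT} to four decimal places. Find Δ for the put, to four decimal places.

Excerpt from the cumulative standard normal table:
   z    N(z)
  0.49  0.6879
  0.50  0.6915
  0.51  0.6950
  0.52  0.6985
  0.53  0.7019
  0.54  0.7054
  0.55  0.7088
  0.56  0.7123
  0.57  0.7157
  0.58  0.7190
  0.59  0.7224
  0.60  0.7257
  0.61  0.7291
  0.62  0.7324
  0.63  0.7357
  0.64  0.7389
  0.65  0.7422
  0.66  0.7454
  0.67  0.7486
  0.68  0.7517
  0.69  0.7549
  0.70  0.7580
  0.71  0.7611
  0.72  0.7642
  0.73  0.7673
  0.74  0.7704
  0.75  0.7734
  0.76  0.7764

T = 0.5;  σ√T = 0.1626
d₁ = [ln(340/310) + (0.043 − 0.049 + 0.23²/2)·0.5] / 0.1626 = [0.0924 + 0.0102] / 0.1626 = 0.6309 → 0.63
N(d₁) = N(0.63) = 0.7357
Δ_put = exp(−qT)·(N(d₁) − 1) = 0.9758·(0.7357 − 1) = -0.2579

-0.2579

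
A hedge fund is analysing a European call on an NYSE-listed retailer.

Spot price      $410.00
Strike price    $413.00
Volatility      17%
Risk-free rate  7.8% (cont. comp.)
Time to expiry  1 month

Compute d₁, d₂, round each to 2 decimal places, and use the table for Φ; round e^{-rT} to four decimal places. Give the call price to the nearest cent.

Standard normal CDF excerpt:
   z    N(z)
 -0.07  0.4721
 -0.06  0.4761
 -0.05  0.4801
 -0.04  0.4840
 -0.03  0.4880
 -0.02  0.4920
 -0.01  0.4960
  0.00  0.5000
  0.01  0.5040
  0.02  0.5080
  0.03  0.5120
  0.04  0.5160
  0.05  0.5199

$8.05

σ√T = 0.17 × 0.2887 = 0.0491
d₁ = [ln(410/413) + (0.078 + ½·0.17²)·0.08333] / (σ√T) = (-0.0073 + 0.0077) / 0.0491 = 0.0084 which rounds to 0.01
d₂ = 0.0084 − 0.0491 = -0.0406 which rounds to -0.04
exp(−rT) = exp(−0.078·0.08333) = 0.9935
N(d₁) = N(0.01) = 0.5040;  N(d₂) = N(-0.04) = 0.4840
C = 410·0.5040 − 413·0.9935·0.4840 = 206.6400 − 198.5927 = 8.0473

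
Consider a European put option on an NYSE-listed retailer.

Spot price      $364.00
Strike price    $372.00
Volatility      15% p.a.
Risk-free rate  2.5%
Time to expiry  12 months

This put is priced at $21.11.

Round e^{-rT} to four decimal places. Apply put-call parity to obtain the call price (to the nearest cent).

exp(−rT) = exp(−0.025·1) = 0.9753
Put-call parity: C − P = S − K·e^(−rT) = 364 − 372·0.9753 = 364 − 362.8116 = 1.1884
C = P + (C − P) = 21.11 + (1.1884) = 22.2984

$22.30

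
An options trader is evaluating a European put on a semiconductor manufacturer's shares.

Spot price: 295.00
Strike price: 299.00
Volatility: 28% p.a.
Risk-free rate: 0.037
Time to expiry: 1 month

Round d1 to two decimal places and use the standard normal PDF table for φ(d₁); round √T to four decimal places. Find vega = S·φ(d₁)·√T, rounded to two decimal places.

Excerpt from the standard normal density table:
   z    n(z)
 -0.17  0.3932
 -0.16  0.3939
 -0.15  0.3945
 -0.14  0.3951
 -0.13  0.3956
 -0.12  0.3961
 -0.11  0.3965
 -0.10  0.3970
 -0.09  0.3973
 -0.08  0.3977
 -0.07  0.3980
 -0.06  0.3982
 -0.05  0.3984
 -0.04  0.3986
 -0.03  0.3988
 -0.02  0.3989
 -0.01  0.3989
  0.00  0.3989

σ√T = 0.28·√0.08333 = 0.0808
d₁ = [ln(295/299) + (0.037 + ½·0.28²)·0.08333] / (σ√T) = (-0.0135 + 0.0063) / 0.0808 = -0.0881 ≈ -0.09
√T = √0.08333 = 0.2887
φ(d₁) = φ(-0.09) = 0.3973
vega = S·φ(d₁)·√T = 295·0.3973·0.2887 = 33.8367

33.84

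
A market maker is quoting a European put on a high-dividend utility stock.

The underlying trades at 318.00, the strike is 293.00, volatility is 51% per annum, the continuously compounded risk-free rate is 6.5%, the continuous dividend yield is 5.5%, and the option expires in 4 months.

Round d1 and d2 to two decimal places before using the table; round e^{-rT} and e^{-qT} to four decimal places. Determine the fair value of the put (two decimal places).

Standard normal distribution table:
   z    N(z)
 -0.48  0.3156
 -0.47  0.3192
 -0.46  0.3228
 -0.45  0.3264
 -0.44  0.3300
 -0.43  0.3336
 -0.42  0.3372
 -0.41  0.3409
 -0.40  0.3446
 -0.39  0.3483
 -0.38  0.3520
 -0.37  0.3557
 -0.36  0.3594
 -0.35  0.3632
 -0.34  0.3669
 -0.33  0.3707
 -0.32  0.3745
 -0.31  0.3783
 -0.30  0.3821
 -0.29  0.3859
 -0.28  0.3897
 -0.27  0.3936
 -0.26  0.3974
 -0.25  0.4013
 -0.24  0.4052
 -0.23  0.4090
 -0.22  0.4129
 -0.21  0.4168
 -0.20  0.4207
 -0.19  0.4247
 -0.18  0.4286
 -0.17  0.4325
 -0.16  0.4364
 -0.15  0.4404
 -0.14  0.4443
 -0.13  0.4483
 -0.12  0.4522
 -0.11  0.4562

σ√T = 0.51·√0.3333 = 0.2944
d₁ = [ln(318/293) + (0.065 − 0.055 + 0.51²/2)·0.3333] / 0.2944 = [0.0819 + 0.0467] / 0.2944 = 0.4366 ⇒ 0.44
d₂ = d₁ − σ√T = 0.4366 − 0.2944 = 0.1422 ⇒ 0.14
exp(−qT) = exp(−0.055·0.3333) = 0.9818;  exp(−rT) = exp(−0.065·0.3333) = 0.9786
N(−d₂) = N(-0.14) = 0.4443;  N(−d₁) = N(-0.44) = 0.3300
P = 293·0.9786·0.4443 − 318·0.9818·0.3300 = 127.3941 − 103.0301 = 24.3640

24.36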